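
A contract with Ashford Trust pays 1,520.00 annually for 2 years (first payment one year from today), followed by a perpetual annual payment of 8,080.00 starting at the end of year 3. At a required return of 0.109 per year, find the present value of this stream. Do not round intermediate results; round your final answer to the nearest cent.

62879.35

PV of 2-year annuity: 1,520.00 × [1 − (1+0.109)^−2] / 0.109 = 2606.49608
Perpetuity value at year 2: 8,080.00 / 0.109 = 74128.44037
PV of perpetuity: 74128.44037 / (1+0.109)^2 = 60272.85596
Total PV = 2606.49608 + 60272.85596 = 62879.35204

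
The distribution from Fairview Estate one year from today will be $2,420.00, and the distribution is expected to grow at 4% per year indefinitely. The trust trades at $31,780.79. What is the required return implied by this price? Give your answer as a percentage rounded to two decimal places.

11.61%

P = D₁/(r − g) ⇒ r = D₁/P + g = $2,420.0000/$31,780.79 + 0.04 = 0.076147 + 0.04 = 0.116147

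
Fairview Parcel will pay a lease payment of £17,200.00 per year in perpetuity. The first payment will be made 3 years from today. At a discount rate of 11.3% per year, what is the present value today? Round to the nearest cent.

Value at end of year 2: C / r = £17,200.00 / 0.113 = £152,212.3894
Discount to today: PV = £152,212.3894 / (1 + 0.113)^2 = £152,212.3894 / 1.238769 = £122,873.91

£122873.91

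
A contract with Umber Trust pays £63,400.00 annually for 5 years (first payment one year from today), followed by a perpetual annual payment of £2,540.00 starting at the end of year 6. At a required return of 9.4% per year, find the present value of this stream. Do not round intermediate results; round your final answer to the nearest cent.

£261308.83

PV of 5-year annuity: £63,400.00 × [1 − (1+0.094)^−5] / 0.094 = 244065.57616
Perpetuity value at year 5: £2,540.00 / 0.094 = 27021.27660
PV of perpetuity: 27021.27660 / (1+0.094)^5 = 17243.25509
Total PV = 244065.57616 + 17243.25509 = 261308.83125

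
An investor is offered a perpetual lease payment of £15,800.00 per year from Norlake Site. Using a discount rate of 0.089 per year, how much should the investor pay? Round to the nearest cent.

£177528.09

Level perpetuity: PV = C / r = £15,800.00 / 0.089 = £177,528.09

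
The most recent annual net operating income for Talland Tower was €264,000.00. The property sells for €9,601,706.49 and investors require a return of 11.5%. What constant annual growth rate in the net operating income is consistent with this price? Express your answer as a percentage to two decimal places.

8.52%

P = D₀(1+g)/(r−g) ⇒ P(r−g) = D₀(1+g) ⇒ g(P+D₀) = P·r − D₀
g = (P·r − D₀)/(P + D₀) = (€9,601,706.49×0.115 − €264,000.00) / (€9,601,706.49 + €264,000.00) = 0.085163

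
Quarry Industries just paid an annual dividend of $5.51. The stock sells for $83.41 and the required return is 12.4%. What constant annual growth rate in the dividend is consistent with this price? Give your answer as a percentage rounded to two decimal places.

P = D₀(1+g)/(r−g) ⇒ P(r−g) = D₀(1+g) ⇒ g(P+D₀) = P·r − D₀
g = (P·r − D₀)/(P + D₀) = ($83.41×0.124 − $5.51) / ($83.41 + $5.51) = 0.054350

5.44%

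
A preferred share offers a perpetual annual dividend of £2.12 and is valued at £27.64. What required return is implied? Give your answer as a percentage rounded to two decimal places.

P = C/r ⇒ r = C/P = £2.12/£27.64 = 0.076700

7.67%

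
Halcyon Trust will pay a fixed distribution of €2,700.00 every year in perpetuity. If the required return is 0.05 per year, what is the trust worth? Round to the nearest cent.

€54000.00

Level perpetuity: PV = C / r = €2,700.00 / 0.05 = €54,000.00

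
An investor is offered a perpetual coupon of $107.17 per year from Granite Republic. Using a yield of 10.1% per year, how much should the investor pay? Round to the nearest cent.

Level perpetuity: PV = C / r = $107.17 / 0.101 = $1,061.09

$1061.09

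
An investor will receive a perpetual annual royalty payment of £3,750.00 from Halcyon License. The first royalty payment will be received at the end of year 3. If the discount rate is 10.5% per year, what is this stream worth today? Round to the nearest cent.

£29249.43

Value at end of year 2: C / r = £3,750.00 / 0.105 = £35,714.2857
Discount to today: PV = £35,714.2857 / (1 + 0.105)^2 = £35,714.2857 / 1.221025 = £29,249.43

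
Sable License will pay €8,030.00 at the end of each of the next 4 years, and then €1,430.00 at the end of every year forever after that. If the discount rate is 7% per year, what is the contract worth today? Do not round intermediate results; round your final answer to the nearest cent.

€42784.17

PV of 4-year annuity: €8,030.00 × [1 − (1+0.07)^−4] / 0.07 = 27199.30639
Perpetuity value at year 4: €1,430.00 / 0.07 = 20428.57143
PV of perpetuity: 20428.57143 / (1+0.07)^4 = 15584.85933
Total PV = 27199.30639 + 15584.85933 = 42784.16572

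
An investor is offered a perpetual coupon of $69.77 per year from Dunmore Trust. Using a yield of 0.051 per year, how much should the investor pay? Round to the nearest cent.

$1368.04

Level perpetuity: PV = C / r = $69.77 / 0.051 = $1,368.04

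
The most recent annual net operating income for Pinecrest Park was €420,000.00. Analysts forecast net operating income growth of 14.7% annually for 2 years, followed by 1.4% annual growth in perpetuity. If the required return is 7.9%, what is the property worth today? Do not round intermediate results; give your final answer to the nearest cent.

D_1 = 481740.00000
D_2 = 552555.78000
Terminal value at year 2: TV = D_2×(1+g_2)/(r−g_2) = 560291.56092/0.065 = 8619870.16800
P_0 = D_1/(1+r)^1 + D_2/(1+r)^2 + TV/(1+r)^2
    = 446468.95273 + 474606.01370 + 7403853.81377 = 8324928.78021

€8324928.78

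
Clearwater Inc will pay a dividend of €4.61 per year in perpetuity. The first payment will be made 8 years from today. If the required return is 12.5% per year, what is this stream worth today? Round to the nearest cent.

Value at end of year 7: C / r = €4.61 / 0.125 = €36.8800
Discount to today: PV = €36.8800 / (1 + 0.125)^7 = €36.8800 / 2.280697 = €16.17

€16.17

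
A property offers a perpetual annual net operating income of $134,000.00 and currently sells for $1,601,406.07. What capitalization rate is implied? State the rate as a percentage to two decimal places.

P = C/r ⇒ r = C/P = $134,000.00/$1,601,406.07 = 0.083676

8.37%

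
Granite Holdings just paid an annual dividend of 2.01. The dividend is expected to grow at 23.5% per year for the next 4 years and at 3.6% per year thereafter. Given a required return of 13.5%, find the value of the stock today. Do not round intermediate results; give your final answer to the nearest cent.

D_1 = 2.48235
D_2 = 3.06570
D_3 = 3.78614
D_4 = 4.67589
Terminal value at year 4: TV = D_4×(1+g_2)/(r−g_2) = 4.84422/0.099 = 48.93149
P_0 = D_1/(1+r)^1 + D_2/(1+r)^2 + D_3/(1+r)^3 + D_4/(1+r)^4 + TV/(1+r)^4
    = 2.18709 + 2.37979 + 2.58946 + 2.81761 + 29.48526 = 39.45921

39.46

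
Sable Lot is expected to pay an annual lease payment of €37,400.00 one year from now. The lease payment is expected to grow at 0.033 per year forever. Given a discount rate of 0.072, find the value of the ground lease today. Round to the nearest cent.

Growing perpetuity: P = D₁ / (r − g) = €37,400.0000 / (0.072 − 0.033) = €958,974.36

€958974.36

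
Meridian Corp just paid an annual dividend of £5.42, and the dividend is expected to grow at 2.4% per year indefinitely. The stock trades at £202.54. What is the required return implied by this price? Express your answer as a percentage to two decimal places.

5.14%

D₁ = £5.42 × 1.024 = £5.5501
P = D₁/(r − g) ⇒ r = D₁/P + g = £5.5501/£202.54 + 0.024 = 0.027402 + 0.024 = 0.051402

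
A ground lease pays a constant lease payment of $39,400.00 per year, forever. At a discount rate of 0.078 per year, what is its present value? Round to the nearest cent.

$505128.21

Level perpetuity: PV = C / r = $39,400.00 / 0.078 = $505,128.21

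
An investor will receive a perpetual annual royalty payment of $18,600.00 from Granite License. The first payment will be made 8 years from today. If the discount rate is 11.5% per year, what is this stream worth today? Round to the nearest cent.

Value at end of year 7: C / r = $18,600.00 / 0.115 = $161,739.1304
Discount to today: PV = $161,739.1304 / (1 + 0.115)^7 = $161,739.1304 / 2.142516 = $75,490.28

$75490.28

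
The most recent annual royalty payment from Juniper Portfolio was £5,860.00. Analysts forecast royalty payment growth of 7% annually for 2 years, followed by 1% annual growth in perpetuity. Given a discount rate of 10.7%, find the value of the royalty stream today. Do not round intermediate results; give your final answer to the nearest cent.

£68144.83

D_1 = 6270.20000
D_2 = 6709.11400
Terminal value at year 2: TV = D_2×(1+g_2)/(r−g_2) = 6776.20514/0.097 = 69857.78495
P_0 = D_1/(1+r)^1 + D_2/(1+r)^2 + TV/(1+r)^2
    = 5664.13731 + 5474.82107 + 57005.86883 = 68144.82720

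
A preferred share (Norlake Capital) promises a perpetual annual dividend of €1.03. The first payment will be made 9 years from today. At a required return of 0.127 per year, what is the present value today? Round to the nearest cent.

€3.12

Value at end of year 8: C / r = €1.03 / 0.127 = €8.1102
Discount to today: PV = €8.1102 / (1 + 0.127)^8 = €8.1102 / 2.602504 = €3.12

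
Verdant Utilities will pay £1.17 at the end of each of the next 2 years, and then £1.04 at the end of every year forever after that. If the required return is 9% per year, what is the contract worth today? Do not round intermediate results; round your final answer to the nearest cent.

PV of 2-year annuity: £1.17 × [1 − (1+0.09)^−2] / 0.09 = 2.05816
Perpetuity value at year 2: £1.04 / 0.09 = 11.55556
PV of perpetuity: 11.55556 / (1+0.09)^2 = 9.72608
Total PV = 2.05816 + 9.72608 = 11.78424

£11.78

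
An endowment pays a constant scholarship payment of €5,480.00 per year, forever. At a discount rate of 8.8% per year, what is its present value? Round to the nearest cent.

Level perpetuity: PV = C / r = €5,480.00 / 0.088 = €62,272.73

€62272.73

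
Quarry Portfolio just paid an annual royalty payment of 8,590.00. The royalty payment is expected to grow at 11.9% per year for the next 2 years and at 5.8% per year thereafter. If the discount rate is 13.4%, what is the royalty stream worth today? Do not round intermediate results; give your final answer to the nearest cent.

133279.85

D_1 = 9612.21000
D_2 = 10756.06299
Terminal value at year 2: TV = D_2×(1+g_2)/(r−g_2) = 11379.91464/0.076 = 149735.71899
P_0 = D_1/(1+r)^1 + D_2/(1+r)^2 + TV/(1+r)^2
    = 8476.37566 + 8364.25429 + 116439.22420 = 133279.85415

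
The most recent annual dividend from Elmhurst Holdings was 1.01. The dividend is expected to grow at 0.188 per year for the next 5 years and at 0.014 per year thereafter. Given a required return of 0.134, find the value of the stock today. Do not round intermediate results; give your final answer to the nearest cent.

D_1 = 1.19988
D_2 = 1.42546
D_3 = 1.69344
D_4 = 2.01181
D_5 = 2.39003
Terminal value at year 5: TV = D_5×(1+g_2)/(r−g_2) = 2.42349/0.12 = 20.19576
P_0 = D_1/(1+r)^1 + D_2/(1+r)^2 + D_3/(1+r)^3 + D_4/(1+r)^4 + D_5/(1+r)^5 + TV/(1+r)^5
    = 1.05810 + 1.10848 + 1.16127 + 1.21656 + 1.27450 + 10.76949 = 16.58839

16.59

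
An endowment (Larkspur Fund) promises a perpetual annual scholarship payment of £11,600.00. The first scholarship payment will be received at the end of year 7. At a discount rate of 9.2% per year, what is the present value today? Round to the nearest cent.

Value at end of year 6: C / r = £11,600.00 / 0.092 = £126,086.9565
Discount to today: PV = £126,086.9565 / (1 + 0.092)^6 = £126,086.9565 / 1.695649 = £74,359.14

£74359.14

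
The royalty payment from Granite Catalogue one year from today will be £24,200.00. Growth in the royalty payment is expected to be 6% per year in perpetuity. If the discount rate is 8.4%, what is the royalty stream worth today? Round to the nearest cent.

Growing perpetuity: P = D₁ / (r − g) = £24,200.0000 / (0.084 − 0.06) = £1,008,333.33

£1008333.33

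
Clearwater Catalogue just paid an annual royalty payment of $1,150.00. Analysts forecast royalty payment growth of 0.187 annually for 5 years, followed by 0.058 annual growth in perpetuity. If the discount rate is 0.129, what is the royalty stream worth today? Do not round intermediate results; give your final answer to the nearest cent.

D_1 = 1365.05000
D_2 = 1620.31435
D_3 = 1923.31313
D_4 = 2282.97269
D_5 = 2709.88858
Terminal value at year 5: TV = D_5×(1+g_2)/(r−g_2) = 2867.06212/0.071 = 40381.15662
P_0 = D_1/(1+r)^1 + D_2/(1+r)^2 + D_3/(1+r)^3 + D_4/(1+r)^4 + D_5/(1+r)^5 + TV/(1+r)^5
    = 1209.07883 + 1271.19271 + 1336.49756 + 1405.15731 + 1477.34432 + 22014.51107 = 28713.78181

$28713.78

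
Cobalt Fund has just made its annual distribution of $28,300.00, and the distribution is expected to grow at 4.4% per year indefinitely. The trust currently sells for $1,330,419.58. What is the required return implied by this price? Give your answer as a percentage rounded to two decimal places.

D₁ = $28,300.00 × 1.044 = $29,545.2000
P = D₁/(r − g) ⇒ r = D₁/P + g = $29,545.2000/$1,330,419.58 + 0.044 = 0.022207 + 0.044 = 0.066207

6.62%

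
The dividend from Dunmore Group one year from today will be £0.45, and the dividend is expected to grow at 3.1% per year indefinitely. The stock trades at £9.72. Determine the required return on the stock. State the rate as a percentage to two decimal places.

7.73%

P = D₁/(r − g) ⇒ r = D₁/P + g = £0.4500/£9.72 + 0.031 = 0.046296 + 0.031 = 0.077296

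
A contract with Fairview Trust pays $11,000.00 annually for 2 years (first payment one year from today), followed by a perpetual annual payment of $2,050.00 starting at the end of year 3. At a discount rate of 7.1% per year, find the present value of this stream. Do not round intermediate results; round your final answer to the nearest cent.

$45032.60

PV of 2-year annuity: $11,000.00 × [1 − (1+0.071)^−2] / 0.071 = 19860.66758
Perpetuity value at year 2: $2,050.00 / 0.071 = 28873.23944
PV of perpetuity: 28873.23944 / (1+0.071)^2 = 25171.93321
Total PV = 19860.66758 + 25171.93321 = 45032.60078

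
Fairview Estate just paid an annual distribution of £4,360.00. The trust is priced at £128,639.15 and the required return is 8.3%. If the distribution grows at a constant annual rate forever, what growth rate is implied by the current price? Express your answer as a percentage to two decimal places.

4.75%

P = D₀(1+g)/(r−g) ⇒ P(r−g) = D₀(1+g) ⇒ g(P+D₀) = P·r − D₀
g = (P·r − D₀)/(P + D₀) = (£128,639.15×0.083 − £4,360.00) / (£128,639.15 + £4,360.00) = 0.047497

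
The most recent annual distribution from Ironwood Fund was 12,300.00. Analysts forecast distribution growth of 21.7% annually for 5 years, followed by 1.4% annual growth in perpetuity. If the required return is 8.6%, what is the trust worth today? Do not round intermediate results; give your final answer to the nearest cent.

D_1 = 14969.10000
D_2 = 18217.39470
D_3 = 22170.56935
D_4 = 26981.58290
D_5 = 32836.58639
Terminal value at year 5: TV = D_5×(1+g_2)/(r−g_2) = 33296.29860/0.072 = 462448.59163
P_0 = D_1/(1+r)^1 + D_2/(1+r)^2 + D_3/(1+r)^3 + D_4/(1+r)^4 + D_5/(1+r)^5 + TV/(1+r)^5
    = 13783.70166 + 15446.37654 + 17309.61348 + 19397.60553 + 21737.46403 + 306135.95173 = 393810.71297

393810.71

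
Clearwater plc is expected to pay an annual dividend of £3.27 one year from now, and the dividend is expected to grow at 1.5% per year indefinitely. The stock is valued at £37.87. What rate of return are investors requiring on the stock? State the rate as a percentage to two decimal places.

10.13%

P = D₁/(r − g) ⇒ r = D₁/P + g = £3.2700/£37.87 + 0.015 = 0.086348 + 0.015 = 0.101348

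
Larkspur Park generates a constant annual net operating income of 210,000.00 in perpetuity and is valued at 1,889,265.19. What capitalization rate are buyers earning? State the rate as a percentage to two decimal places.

P = C/r ⇒ r = C/P = 210,000.00/1,889,265.19 = 0.111154

11.12%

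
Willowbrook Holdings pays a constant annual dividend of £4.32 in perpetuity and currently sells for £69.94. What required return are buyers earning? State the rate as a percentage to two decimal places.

6.18%

P = C/r ⇒ r = C/P = £4.32/£69.94 = 0.061767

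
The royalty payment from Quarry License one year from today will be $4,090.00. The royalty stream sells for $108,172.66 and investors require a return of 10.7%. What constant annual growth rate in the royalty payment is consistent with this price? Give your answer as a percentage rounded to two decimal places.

P = D₁/(r−g) ⇒ g = r − D₁/P = 0.107 − $4,090.00/$108,172.66 = 0.069190

6.92%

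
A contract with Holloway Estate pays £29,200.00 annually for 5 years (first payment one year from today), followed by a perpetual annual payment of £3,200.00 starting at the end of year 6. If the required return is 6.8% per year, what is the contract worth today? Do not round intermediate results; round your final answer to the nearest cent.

PV of 5-year annuity: £29,200.00 × [1 − (1+0.068)^−5] / 0.068 = 120369.64406
Perpetuity value at year 5: £3,200.00 / 0.068 = 47058.82353
PV of perpetuity: 47058.82353 / (1+0.068)^5 = 33867.62966
Total PV = 120369.64406 + 33867.62966 = 154237.27372

£154237.27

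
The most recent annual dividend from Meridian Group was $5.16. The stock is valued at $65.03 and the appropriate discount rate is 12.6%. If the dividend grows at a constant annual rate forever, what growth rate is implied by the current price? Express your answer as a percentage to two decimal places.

4.32%

P = D₀(1+g)/(r−g) ⇒ P(r−g) = D₀(1+g) ⇒ g(P+D₀) = P·r − D₀
g = (P·r − D₀)/(P + D₀) = ($65.03×0.126 − $5.16) / ($65.03 + $5.16) = 0.043222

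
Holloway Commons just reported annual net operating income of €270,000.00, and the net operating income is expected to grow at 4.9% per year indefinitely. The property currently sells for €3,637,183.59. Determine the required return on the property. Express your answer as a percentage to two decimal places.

D₁ = €270,000.00 × 1.049 = €283,230.0000
P = D₁/(r − g) ⇒ r = D₁/P + g = €283,230.0000/€3,637,183.59 + 0.049 = 0.077871 + 0.049 = 0.126871

12.69%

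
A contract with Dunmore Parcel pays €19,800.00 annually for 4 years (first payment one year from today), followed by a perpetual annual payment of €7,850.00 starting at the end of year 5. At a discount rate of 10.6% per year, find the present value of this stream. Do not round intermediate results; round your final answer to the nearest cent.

PV of 4-year annuity: €19,800.00 × [1 − (1+0.106)^−4] / 0.106 = 61956.74816
Perpetuity value at year 4: €7,850.00 / 0.106 = 74056.60377
PV of perpetuity: 74056.60377 / (1+0.106)^4 = 49492.94352
Total PV = 61956.74816 + 49492.94352 = 111449.69168

€111449.69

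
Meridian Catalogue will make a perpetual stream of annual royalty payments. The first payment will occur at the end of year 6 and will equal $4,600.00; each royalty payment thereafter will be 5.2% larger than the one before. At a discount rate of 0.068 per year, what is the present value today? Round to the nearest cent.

Value at end of year 5: C₁ / (r − g) = $4,600.00 / (0.068 − 0.052) = $287,500.0000
Discount to today: PV = $287,500.0000 / (1 + 0.068)^5 = $287,500.0000 / 1.389493 = $206,910.05

$206910.05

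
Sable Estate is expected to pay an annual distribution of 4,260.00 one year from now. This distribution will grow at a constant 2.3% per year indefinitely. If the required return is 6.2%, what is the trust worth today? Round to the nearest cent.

109230.77

Growing perpetuity: P = D₁ / (r − g) = 4,260.0000 / (0.062 − 0.023) = 109,230.77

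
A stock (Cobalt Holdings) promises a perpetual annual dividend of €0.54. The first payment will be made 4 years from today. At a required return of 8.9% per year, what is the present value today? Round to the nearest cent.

€4.70

Value at end of year 3: C / r = €0.54 / 0.089 = €6.0674
Discount to today: PV = €6.0674 / (1 + 0.089)^3 = €6.0674 / 1.291468 = €4.70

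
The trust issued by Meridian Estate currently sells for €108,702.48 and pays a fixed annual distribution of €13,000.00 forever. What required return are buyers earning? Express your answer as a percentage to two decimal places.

P = C/r ⇒ r = C/P = €13,000.00/€108,702.48 = 0.119592

11.96%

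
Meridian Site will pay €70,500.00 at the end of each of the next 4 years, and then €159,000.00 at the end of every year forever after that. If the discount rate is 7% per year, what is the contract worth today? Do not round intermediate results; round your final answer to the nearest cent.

€1971660.38

PV of 4-year annuity: €70,500.00 × [1 − (1+0.07)^−4] / 0.07 = 238798.39358
Perpetuity value at year 4: €159,000.00 / 0.07 = 2271428.57143
PV of perpetuity: 2271428.57143 / (1+0.07)^4 = 1732861.98165
Total PV = 238798.39358 + 1732861.98165 = 1971660.37523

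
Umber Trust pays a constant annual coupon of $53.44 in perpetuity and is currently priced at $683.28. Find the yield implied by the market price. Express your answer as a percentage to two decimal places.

P = C/r ⇒ r = C/P = $53.44/$683.28 = 0.078211

7.82%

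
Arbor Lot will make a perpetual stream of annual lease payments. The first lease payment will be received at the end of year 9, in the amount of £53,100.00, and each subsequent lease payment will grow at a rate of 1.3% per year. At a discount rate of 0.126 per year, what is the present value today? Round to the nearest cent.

Value at end of year 8: C₁ / (r − g) = £53,100.00 / (0.126 − 0.013) = £469,911.5044
Discount to today: PV = £469,911.5044 / (1 + 0.126)^8 = £469,911.5044 / 2.584087 = £181,848.18

£181848.18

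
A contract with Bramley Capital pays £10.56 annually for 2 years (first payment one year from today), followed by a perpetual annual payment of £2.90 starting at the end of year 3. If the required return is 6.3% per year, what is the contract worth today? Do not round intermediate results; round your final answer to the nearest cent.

PV of 2-year annuity: £10.56 × [1 − (1+0.063)^−2] / 0.063 = 19.27954
Perpetuity value at year 2: £2.90 / 0.063 = 46.03175
PV of perpetuity: 46.03175 / (1+0.063)^2 = 40.73718
Total PV = 19.27954 + 40.73718 = 60.01671

£60.02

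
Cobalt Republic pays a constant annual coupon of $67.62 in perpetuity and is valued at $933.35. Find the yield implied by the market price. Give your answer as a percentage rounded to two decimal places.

7.24%

P = C/r ⇒ r = C/P = $67.62/$933.35 = 0.072449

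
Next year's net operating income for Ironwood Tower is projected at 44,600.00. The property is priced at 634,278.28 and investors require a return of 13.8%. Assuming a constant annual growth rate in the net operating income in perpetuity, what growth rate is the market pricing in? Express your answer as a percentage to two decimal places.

6.77%

P = D₁/(r−g) ⇒ g = r − D₁/P = 0.138 − 44,600.00/634,278.28 = 0.067684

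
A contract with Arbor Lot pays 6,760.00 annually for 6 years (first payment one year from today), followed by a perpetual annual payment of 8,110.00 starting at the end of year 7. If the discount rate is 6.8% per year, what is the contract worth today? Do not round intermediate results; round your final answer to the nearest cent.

PV of 6-year annuity: 6,760.00 × [1 − (1+0.068)^−6] / 0.068 = 32421.72008
Perpetuity value at year 6: 8,110.00 / 0.068 = 119264.70588
PV of perpetuity: 119264.70588 / (1+0.068)^6 = 80368.23401
Total PV = 32421.72008 + 80368.23401 = 112789.95409

112789.95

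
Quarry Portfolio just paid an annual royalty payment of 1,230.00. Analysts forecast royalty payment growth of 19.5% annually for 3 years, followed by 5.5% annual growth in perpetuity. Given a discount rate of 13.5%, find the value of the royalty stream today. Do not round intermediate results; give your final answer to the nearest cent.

23025.51

D_1 = 1469.85000
D_2 = 1756.47075
D_3 = 2098.98255
Terminal value at year 3: TV = D_3×(1+g_2)/(r−g_2) = 2214.42659/0.08 = 27680.33233
P_0 = D_1/(1+r)^1 + D_2/(1+r)^2 + D_3/(1+r)^3 + TV/(1+r)^3
    = 1295.02203 + 1363.48134 + 1435.55965 + 18931.44288 = 23025.50589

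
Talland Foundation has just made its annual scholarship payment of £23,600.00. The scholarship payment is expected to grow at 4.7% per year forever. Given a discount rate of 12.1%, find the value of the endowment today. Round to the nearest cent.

D₁ = D₀ × (1 + g) = £23,600.00 × 1.047 = £24,709.2000
Growing perpetuity: P = D₁ / (r − g) = £24,709.2000 / (0.121 − 0.047) = £333,908.11

£333908.11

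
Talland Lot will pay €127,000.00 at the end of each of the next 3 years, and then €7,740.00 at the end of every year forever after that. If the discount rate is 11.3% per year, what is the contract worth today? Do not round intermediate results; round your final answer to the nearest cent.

€358419.06

PV of 3-year annuity: €127,000.00 × [1 − (1+0.113)^−3] / 0.113 = 308739.57918
Perpetuity value at year 3: €7,740.00 / 0.113 = 68495.57522
PV of perpetuity: 68495.57522 / (1+0.113)^3 = 49679.47803
Total PV = 308739.57918 + 49679.47803 = 358419.05722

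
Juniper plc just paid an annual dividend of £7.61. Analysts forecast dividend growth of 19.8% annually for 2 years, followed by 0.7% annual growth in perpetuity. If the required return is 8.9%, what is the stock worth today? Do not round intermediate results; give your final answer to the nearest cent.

D_1 = 9.11678
D_2 = 10.92190
Terminal value at year 2: TV = D_2×(1+g_2)/(r−g_2) = 10.99836/0.082 = 134.12629
P_0 = D_1/(1+r)^1 + D_2/(1+r)^2 + TV/(1+r)^2
    = 8.37170 + 9.20964 + 113.09884 = 130.68018

£130.68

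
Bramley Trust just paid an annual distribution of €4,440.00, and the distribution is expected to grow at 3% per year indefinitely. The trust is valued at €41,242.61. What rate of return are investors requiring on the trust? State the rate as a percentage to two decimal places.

D₁ = €4,440.00 × 1.03 = €4,573.2000
P = D₁/(r − g) ⇒ r = D₁/P + g = €4,573.2000/€41,242.61 + 0.03 = 0.110885 + 0.03 = 0.140885

14.09%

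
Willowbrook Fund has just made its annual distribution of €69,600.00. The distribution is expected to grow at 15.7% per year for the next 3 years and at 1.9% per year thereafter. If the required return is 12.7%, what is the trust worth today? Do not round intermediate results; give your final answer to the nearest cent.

D_1 = 80527.20000
D_2 = 93169.97040
D_3 = 107797.65575
Terminal value at year 3: TV = D_3×(1+g_2)/(r−g_2) = 109845.81121/0.108 = 1017090.84456
P_0 = D_1/(1+r)^1 + D_2/(1+r)^2 + D_3/(1+r)^3 + TV/(1+r)^3
    = 71452.70630 + 73354.73043 + 75307.38518 + 710539.12502 = 930653.94693

€930653.95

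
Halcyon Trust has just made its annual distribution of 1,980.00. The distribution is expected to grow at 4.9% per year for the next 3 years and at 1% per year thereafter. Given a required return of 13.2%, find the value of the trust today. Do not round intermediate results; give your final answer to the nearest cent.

18154.83

D_1 = 2077.02000
D_2 = 2178.79398
D_3 = 2285.55489
Terminal value at year 3: TV = D_3×(1+g_2)/(r−g_2) = 2308.41043/0.122 = 18921.39700
P_0 = D_1/(1+r)^1 + D_2/(1+r)^2 + D_3/(1+r)^3 + TV/(1+r)^3
    = 1834.82332 + 1700.29122 + 1575.62323 + 13044.09393 = 18154.83170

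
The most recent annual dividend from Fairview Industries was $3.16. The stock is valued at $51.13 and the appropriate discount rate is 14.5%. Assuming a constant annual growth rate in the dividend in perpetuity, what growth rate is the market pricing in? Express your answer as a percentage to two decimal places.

7.84%

P = D₀(1+g)/(r−g) ⇒ P(r−g) = D₀(1+g) ⇒ g(P+D₀) = P·r − D₀
g = (P·r − D₀)/(P + D₀) = ($51.13×0.145 − $3.16) / ($51.13 + $3.16) = 0.078354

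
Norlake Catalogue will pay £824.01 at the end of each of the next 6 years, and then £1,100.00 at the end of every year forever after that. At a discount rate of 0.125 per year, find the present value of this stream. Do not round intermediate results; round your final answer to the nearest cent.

PV of 6-year annuity: £824.01 × [1 − (1+0.125)^−6] / 0.125 = 3340.40348
Perpetuity value at year 6: £1,100.00 / 0.125 = 8800.00000
PV of perpetuity: 8800.00000 / (1+0.125)^6 = 4340.77762
Total PV = 3340.40348 + 4340.77762 = 7681.18111

£7681.18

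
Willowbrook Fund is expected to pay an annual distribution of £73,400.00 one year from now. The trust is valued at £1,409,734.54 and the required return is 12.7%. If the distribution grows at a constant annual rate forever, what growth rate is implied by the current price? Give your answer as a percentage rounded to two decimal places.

7.49%

P = D₁/(r−g) ⇒ g = r − D₁/P = 0.127 − £73,400.00/£1,409,734.54 = 0.074933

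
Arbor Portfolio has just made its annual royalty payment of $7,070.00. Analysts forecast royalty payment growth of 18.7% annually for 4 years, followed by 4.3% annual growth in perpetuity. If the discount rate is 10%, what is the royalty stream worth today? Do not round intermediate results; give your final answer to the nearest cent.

D_1 = 8392.09000
D_2 = 9961.41083
D_3 = 11824.19466
D_4 = 14035.31906
Terminal value at year 4: TV = D_4×(1+g_2)/(r−g_2) = 14638.83778/0.057 = 256821.71535
P_0 = D_1/(1+r)^1 + D_2/(1+r)^2 + D_3/(1+r)^3 + D_4/(1+r)^4 + TV/(1+r)^4
    = 7629.17273 + 8232.57093 + 8883.69245 + 9586.31177 + 175412.68722 = 209744.43510

$209744.44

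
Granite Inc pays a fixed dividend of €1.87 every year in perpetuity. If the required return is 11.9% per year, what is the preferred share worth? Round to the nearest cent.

€15.71

Level perpetuity: PV = C / r = €1.87 / 0.119 = €15.71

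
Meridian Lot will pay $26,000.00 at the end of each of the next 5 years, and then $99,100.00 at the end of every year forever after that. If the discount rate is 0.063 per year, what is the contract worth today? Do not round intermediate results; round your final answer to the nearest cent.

PV of 5-year annuity: $26,000.00 × [1 − (1+0.063)^−5] / 0.063 = 108633.38245
Perpetuity value at year 5: $99,100.00 / 0.063 = 1573015.87302
PV of perpetuity: 1573015.87302 / (1+0.063)^5 = 1158955.55759
Total PV = 108633.38245 + 1158955.55759 = 1267588.94004

$1267588.94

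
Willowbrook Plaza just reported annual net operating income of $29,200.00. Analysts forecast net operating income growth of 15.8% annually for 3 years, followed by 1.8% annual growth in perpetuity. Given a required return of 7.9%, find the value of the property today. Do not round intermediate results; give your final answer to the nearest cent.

D_1 = 33813.60000
D_2 = 39156.14880
D_3 = 45342.82031
Terminal value at year 3: TV = D_3×(1+g_2)/(r−g_2) = 46158.99108/0.061 = 756704.77174
P_0 = D_1/(1+r)^1 + D_2/(1+r)^2 + D_3/(1+r)^3 + TV/(1+r)^3
    = 31337.90547 + 33632.33970 + 36094.76308 + 602368.34131 = 703433.34956

$703433.35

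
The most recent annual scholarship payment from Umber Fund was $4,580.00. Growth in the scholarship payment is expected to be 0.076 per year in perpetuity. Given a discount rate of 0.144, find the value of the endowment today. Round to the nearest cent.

$72471.76

D₁ = D₀ × (1 + g) = $4,580.00 × 1.076 = $4,928.0800
Growing perpetuity: P = D₁ / (r − g) = $4,928.0800 / (0.144 − 0.076) = $72,471.76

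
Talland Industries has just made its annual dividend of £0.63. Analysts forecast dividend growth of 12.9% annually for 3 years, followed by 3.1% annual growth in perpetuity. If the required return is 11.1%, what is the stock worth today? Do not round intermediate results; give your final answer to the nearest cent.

£10.47

D_1 = 0.71127
D_2 = 0.80302
D_3 = 0.90661
Terminal value at year 3: TV = D_3×(1+g_2)/(r−g_2) = 0.93472/0.08 = 11.68399
P_0 = D_1/(1+r)^1 + D_2/(1+r)^2 + D_3/(1+r)^3 + TV/(1+r)^3
    = 0.64021 + 0.65058 + 0.66112 + 8.52018 = 10.47209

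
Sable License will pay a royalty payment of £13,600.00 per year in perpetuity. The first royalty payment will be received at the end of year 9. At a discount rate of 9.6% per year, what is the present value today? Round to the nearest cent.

£68042.97

Value at end of year 8: C / r = £13,600.00 / 0.096 = £141,666.6667
Discount to today: PV = £141,666.6667 / (1 + 0.096)^8 = £141,666.6667 / 2.082018 = £68,042.97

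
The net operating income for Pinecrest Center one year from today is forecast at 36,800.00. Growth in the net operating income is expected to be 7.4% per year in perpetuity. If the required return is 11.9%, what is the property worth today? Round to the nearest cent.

Growing perpetuity: P = D₁ / (r − g) = 36,800.0000 / (0.119 − 0.074) = 817,777.78

817777.78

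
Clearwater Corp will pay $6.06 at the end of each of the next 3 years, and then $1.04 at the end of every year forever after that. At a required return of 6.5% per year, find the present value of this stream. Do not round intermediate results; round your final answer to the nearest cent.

PV of 3-year annuity: $6.06 × [1 − (1+0.065)^−3] / 0.065 = 16.04976
Perpetuity value at year 3: $1.04 / 0.065 = 16.00000
PV of perpetuity: 16.00000 / (1+0.065)^3 = 13.24559
Total PV = 16.04976 + 13.24559 = 29.29535

$29.30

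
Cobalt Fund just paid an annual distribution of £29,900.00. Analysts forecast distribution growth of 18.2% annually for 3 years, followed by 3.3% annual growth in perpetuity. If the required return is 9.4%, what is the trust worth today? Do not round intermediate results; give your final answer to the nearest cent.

£743539.58

D_1 = 35341.80000
D_2 = 41774.00760
D_3 = 49376.87698
Terminal value at year 3: TV = D_3×(1+g_2)/(r−g_2) = 51006.31392/0.061 = 836169.08072
P_0 = D_1/(1+r)^1 + D_2/(1+r)^2 + D_3/(1+r)^3 + TV/(1+r)^3
    = 32305.11883 + 34903.70243 + 37711.31286 + 638619.44568 = 743539.57980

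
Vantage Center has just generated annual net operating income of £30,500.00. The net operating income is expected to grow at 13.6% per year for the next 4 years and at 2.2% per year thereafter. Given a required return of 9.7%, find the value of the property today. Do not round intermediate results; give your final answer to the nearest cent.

D_1 = 34648.00000
D_2 = 39360.12800
D_3 = 44713.10541
D_4 = 50794.08774
Terminal value at year 4: TV = D_4×(1+g_2)/(r−g_2) = 51911.55767/0.075 = 692154.10232
P_0 = D_1/(1+r)^1 + D_2/(1+r)^2 + D_3/(1+r)^3 + D_4/(1+r)^4 + TV/(1+r)^4
    = 31584.32088 + 32707.19099 + 33869.98082 + 35074.10959 + 477943.19995 = 611178.80222

£611178.80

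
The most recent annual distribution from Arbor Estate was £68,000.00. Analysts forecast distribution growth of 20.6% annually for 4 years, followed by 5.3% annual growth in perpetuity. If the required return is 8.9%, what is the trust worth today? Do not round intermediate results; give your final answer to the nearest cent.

£3344999.55

D_1 = 82008.00000
D_2 = 98901.64800
D_3 = 119275.38749
D_4 = 143846.11731
Terminal value at year 4: TV = D_4×(1+g_2)/(r−g_2) = 151469.96153/0.036 = 4207498.93133
P_0 = D_1/(1+r)^1 + D_2/(1+r)^2 + D_3/(1+r)^3 + D_4/(1+r)^4 + TV/(1+r)^4
    = 75305.78512 + 83396.48931 + 92356.44271 + 102279.03573 + 2991661.79499 = 3344999.54786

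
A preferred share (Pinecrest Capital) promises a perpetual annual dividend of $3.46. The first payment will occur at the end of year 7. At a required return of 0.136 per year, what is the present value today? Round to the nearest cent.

Value at end of year 6: C / r = $3.46 / 0.136 = $25.4412
Discount to today: PV = $25.4412 / (1 + 0.136)^6 = $25.4412 / 2.149166 = $11.84

$11.84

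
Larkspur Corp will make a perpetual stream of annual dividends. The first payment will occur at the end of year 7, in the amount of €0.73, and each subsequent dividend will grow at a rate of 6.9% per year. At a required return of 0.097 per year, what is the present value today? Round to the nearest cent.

€14.96

Value at end of year 6: C₁ / (r − g) = €0.73 / (0.097 − 0.069) = €26.0714
Discount to today: PV = €26.0714 / (1 + 0.097)^6 = €26.0714 / 1.742769 = €14.96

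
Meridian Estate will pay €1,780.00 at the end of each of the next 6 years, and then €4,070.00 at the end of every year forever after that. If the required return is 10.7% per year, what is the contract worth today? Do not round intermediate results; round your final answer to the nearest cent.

€28265.15

PV of 6-year annuity: €1,780.00 × [1 − (1+0.107)^−6] / 0.107 = 7595.88725
Perpetuity value at year 6: €4,070.00 / 0.107 = 38037.38318
PV of perpetuity: 38037.38318 / (1+0.107)^6 = 20669.25895
Total PV = 7595.88725 + 20669.25895 = 28265.14620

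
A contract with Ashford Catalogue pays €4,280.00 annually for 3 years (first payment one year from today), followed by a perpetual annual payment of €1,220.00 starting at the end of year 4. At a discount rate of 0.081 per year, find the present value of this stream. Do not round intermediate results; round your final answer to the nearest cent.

€22933.44

PV of 3-year annuity: €4,280.00 × [1 − (1+0.081)^−3] / 0.081 = 11010.10298
Perpetuity value at year 3: €1,220.00 / 0.081 = 15061.72840
PV of perpetuity: 15061.72840 / (1+0.081)^3 = 11923.33456
Total PV = 11010.10298 + 11923.33456 = 22933.43753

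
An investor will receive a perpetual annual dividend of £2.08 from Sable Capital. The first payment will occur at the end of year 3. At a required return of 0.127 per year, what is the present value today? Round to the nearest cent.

Value at end of year 2: C / r = £2.08 / 0.127 = £16.3780
Discount to today: PV = £16.3780 / (1 + 0.127)^2 = £16.3780 / 1.270129 = £12.89

£12.89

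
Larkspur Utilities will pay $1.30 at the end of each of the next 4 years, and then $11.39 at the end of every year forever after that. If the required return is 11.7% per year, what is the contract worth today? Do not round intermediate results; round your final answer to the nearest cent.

PV of 4-year annuity: $1.30 × [1 − (1+0.117)^−4] / 0.117 = 3.97363
Perpetuity value at year 4: $11.39 / 0.117 = 97.35043
PV of perpetuity: 97.35043 / (1+0.117)^4 = 62.53529
Total PV = 3.97363 + 62.53529 = 66.50892

$66.51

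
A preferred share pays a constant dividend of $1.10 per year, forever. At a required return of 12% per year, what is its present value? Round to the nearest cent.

Level perpetuity: PV = C / r = $1.10 / 0.12 = $9.17

$9.17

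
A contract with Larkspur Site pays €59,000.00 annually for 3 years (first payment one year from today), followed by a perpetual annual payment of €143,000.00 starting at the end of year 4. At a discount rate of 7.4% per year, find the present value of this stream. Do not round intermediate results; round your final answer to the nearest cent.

€1713591.04

PV of 3-year annuity: €59,000.00 × [1 − (1+0.074)^−3] / 0.074 = 153710.02352
Perpetuity value at year 3: €143,000.00 / 0.074 = 1932432.43243
PV of perpetuity: 1932432.43243 / (1+0.074)^3 = 1559881.01949
Total PV = 153710.02352 + 1559881.01949 = 1713591.04301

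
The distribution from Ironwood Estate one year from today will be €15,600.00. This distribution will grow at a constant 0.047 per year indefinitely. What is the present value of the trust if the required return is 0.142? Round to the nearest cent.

Growing perpetuity: P = D₁ / (r − g) = €15,600.0000 / (0.142 − 0.047) = €164,210.53

€164210.53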